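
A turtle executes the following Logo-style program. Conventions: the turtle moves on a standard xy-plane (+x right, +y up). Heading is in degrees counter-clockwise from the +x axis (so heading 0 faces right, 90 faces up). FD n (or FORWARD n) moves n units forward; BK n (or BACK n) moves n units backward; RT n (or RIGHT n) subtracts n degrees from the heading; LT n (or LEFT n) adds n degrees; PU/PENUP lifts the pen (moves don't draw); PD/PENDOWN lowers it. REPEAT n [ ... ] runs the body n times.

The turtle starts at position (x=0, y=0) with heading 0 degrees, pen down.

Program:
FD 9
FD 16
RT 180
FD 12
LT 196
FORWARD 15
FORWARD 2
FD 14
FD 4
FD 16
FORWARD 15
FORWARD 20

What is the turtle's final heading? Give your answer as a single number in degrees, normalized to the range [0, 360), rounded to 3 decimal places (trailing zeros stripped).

Executing turtle program step by step:
Start: pos=(0,0), heading=0, pen down
FD 9: (0,0) -> (9,0) [heading=0, draw]
FD 16: (9,0) -> (25,0) [heading=0, draw]
RT 180: heading 0 -> 180
FD 12: (25,0) -> (13,0) [heading=180, draw]
LT 196: heading 180 -> 16
FD 15: (13,0) -> (27.419,4.135) [heading=16, draw]
FD 2: (27.419,4.135) -> (29.341,4.686) [heading=16, draw]
FD 14: (29.341,4.686) -> (42.799,8.545) [heading=16, draw]
FD 4: (42.799,8.545) -> (46.644,9.647) [heading=16, draw]
FD 16: (46.644,9.647) -> (62.024,14.058) [heading=16, draw]
FD 15: (62.024,14.058) -> (76.443,18.192) [heading=16, draw]
FD 20: (76.443,18.192) -> (95.669,23.705) [heading=16, draw]
Final: pos=(95.669,23.705), heading=16, 10 segment(s) drawn

Answer: 16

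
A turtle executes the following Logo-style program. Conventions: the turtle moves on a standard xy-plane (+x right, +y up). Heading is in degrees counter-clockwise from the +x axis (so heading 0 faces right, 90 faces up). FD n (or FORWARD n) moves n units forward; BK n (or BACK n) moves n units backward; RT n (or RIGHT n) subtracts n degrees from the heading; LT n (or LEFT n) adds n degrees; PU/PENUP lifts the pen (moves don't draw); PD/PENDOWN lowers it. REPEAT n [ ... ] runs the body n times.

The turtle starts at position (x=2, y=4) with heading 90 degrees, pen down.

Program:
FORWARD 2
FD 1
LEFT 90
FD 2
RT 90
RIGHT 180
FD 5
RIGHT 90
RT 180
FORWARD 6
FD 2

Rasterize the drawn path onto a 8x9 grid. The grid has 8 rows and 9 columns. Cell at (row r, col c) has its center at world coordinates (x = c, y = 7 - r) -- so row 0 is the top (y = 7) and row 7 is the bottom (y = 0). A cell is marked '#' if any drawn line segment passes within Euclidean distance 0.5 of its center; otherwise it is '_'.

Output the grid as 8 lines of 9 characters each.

Segment 0: (2,4) -> (2,6)
Segment 1: (2,6) -> (2,7)
Segment 2: (2,7) -> (0,7)
Segment 3: (0,7) -> (0,2)
Segment 4: (0,2) -> (6,2)
Segment 5: (6,2) -> (8,2)

Answer: ###______
#_#______
#_#______
#_#______
#________
#########
_________
_________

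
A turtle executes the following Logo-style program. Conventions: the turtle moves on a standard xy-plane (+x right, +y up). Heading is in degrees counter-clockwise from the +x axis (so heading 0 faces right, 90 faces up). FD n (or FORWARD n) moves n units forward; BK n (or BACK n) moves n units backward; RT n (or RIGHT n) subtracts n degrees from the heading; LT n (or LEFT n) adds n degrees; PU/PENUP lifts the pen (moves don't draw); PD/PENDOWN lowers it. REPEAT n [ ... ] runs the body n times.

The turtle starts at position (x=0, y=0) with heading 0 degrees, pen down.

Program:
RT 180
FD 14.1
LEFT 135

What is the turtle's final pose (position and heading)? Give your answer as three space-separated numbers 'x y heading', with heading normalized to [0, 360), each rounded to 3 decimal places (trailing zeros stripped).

Executing turtle program step by step:
Start: pos=(0,0), heading=0, pen down
RT 180: heading 0 -> 180
FD 14.1: (0,0) -> (-14.1,0) [heading=180, draw]
LT 135: heading 180 -> 315
Final: pos=(-14.1,0), heading=315, 1 segment(s) drawn

Answer: -14.1 0 315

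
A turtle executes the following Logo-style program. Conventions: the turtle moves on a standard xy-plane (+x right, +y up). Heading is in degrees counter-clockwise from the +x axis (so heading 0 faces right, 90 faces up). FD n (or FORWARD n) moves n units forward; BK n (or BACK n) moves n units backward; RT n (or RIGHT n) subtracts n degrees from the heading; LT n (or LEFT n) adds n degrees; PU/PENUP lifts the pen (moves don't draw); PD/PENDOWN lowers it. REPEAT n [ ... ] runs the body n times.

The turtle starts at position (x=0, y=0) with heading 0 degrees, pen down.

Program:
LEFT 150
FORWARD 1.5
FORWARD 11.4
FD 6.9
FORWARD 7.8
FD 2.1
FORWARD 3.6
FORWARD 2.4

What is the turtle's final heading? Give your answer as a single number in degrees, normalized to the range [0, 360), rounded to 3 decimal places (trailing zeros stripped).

Executing turtle program step by step:
Start: pos=(0,0), heading=0, pen down
LT 150: heading 0 -> 150
FD 1.5: (0,0) -> (-1.299,0.75) [heading=150, draw]
FD 11.4: (-1.299,0.75) -> (-11.172,6.45) [heading=150, draw]
FD 6.9: (-11.172,6.45) -> (-17.147,9.9) [heading=150, draw]
FD 7.8: (-17.147,9.9) -> (-23.902,13.8) [heading=150, draw]
FD 2.1: (-23.902,13.8) -> (-25.721,14.85) [heading=150, draw]
FD 3.6: (-25.721,14.85) -> (-28.839,16.65) [heading=150, draw]
FD 2.4: (-28.839,16.65) -> (-30.917,17.85) [heading=150, draw]
Final: pos=(-30.917,17.85), heading=150, 7 segment(s) drawn

Answer: 150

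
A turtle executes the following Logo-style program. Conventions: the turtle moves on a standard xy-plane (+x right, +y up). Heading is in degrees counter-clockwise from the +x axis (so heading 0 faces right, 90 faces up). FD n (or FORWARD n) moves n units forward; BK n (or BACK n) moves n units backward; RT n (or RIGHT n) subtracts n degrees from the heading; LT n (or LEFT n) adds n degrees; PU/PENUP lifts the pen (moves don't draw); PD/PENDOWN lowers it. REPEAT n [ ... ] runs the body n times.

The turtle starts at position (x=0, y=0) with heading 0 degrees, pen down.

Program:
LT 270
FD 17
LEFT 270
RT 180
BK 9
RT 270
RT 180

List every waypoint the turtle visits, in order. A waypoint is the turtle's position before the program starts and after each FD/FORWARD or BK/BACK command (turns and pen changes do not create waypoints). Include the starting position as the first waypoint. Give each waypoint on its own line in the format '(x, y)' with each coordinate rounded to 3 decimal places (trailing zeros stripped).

Answer: (0, 0)
(0, -17)
(-9, -17)

Derivation:
Executing turtle program step by step:
Start: pos=(0,0), heading=0, pen down
LT 270: heading 0 -> 270
FD 17: (0,0) -> (0,-17) [heading=270, draw]
LT 270: heading 270 -> 180
RT 180: heading 180 -> 0
BK 9: (0,-17) -> (-9,-17) [heading=0, draw]
RT 270: heading 0 -> 90
RT 180: heading 90 -> 270
Final: pos=(-9,-17), heading=270, 2 segment(s) drawn
Waypoints (3 total):
(0, 0)
(0, -17)
(-9, -17)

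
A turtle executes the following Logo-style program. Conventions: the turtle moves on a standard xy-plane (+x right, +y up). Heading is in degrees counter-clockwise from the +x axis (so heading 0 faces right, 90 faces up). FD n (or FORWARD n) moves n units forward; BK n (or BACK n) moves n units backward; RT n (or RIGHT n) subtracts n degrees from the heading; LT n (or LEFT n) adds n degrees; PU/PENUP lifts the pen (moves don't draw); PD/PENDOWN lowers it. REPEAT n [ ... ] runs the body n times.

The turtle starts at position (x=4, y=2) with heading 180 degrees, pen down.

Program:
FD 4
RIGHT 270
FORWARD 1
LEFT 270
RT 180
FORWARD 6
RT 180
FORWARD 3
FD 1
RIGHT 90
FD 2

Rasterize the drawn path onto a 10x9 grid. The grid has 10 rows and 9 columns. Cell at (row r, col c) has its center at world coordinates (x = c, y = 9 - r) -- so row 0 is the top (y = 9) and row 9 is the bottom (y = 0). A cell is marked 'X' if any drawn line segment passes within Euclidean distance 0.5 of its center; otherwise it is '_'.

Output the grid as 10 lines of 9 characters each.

Answer: _________
_________
_________
_________
_________
_________
__X______
XXXXX____
XXXXXXX__
_________

Derivation:
Segment 0: (4,2) -> (0,2)
Segment 1: (0,2) -> (0,1)
Segment 2: (0,1) -> (6,1)
Segment 3: (6,1) -> (3,1)
Segment 4: (3,1) -> (2,1)
Segment 5: (2,1) -> (2,3)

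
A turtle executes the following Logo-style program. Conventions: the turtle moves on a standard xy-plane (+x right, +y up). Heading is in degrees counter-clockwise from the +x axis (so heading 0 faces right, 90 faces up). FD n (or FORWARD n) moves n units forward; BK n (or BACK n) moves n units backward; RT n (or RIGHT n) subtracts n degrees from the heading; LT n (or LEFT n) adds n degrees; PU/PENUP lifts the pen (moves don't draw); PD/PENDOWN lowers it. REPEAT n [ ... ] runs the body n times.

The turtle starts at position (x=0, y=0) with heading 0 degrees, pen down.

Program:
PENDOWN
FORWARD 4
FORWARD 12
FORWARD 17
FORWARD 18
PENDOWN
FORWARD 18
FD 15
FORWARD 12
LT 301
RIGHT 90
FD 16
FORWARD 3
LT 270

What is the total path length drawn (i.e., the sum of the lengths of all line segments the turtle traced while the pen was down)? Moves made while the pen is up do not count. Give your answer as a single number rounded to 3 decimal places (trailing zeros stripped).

Executing turtle program step by step:
Start: pos=(0,0), heading=0, pen down
PD: pen down
FD 4: (0,0) -> (4,0) [heading=0, draw]
FD 12: (4,0) -> (16,0) [heading=0, draw]
FD 17: (16,0) -> (33,0) [heading=0, draw]
FD 18: (33,0) -> (51,0) [heading=0, draw]
PD: pen down
FD 18: (51,0) -> (69,0) [heading=0, draw]
FD 15: (69,0) -> (84,0) [heading=0, draw]
FD 12: (84,0) -> (96,0) [heading=0, draw]
LT 301: heading 0 -> 301
RT 90: heading 301 -> 211
FD 16: (96,0) -> (82.285,-8.241) [heading=211, draw]
FD 3: (82.285,-8.241) -> (79.714,-9.786) [heading=211, draw]
LT 270: heading 211 -> 121
Final: pos=(79.714,-9.786), heading=121, 9 segment(s) drawn

Segment lengths:
  seg 1: (0,0) -> (4,0), length = 4
  seg 2: (4,0) -> (16,0), length = 12
  seg 3: (16,0) -> (33,0), length = 17
  seg 4: (33,0) -> (51,0), length = 18
  seg 5: (51,0) -> (69,0), length = 18
  seg 6: (69,0) -> (84,0), length = 15
  seg 7: (84,0) -> (96,0), length = 12
  seg 8: (96,0) -> (82.285,-8.241), length = 16
  seg 9: (82.285,-8.241) -> (79.714,-9.786), length = 3
Total = 115

Answer: 115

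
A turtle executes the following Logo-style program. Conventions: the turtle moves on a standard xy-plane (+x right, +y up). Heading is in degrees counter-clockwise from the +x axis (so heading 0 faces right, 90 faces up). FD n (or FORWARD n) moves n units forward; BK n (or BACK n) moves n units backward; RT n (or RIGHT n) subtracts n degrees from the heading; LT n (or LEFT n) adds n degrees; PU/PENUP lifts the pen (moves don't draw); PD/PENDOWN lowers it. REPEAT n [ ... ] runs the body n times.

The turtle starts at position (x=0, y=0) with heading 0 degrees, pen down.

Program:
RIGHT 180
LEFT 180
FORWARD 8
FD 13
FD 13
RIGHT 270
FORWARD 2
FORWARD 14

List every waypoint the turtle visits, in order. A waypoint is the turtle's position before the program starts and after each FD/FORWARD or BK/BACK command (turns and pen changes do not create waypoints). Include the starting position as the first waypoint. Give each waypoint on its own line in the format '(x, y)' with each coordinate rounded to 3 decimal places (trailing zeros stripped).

Answer: (0, 0)
(8, 0)
(21, 0)
(34, 0)
(34, 2)
(34, 16)

Derivation:
Executing turtle program step by step:
Start: pos=(0,0), heading=0, pen down
RT 180: heading 0 -> 180
LT 180: heading 180 -> 0
FD 8: (0,0) -> (8,0) [heading=0, draw]
FD 13: (8,0) -> (21,0) [heading=0, draw]
FD 13: (21,0) -> (34,0) [heading=0, draw]
RT 270: heading 0 -> 90
FD 2: (34,0) -> (34,2) [heading=90, draw]
FD 14: (34,2) -> (34,16) [heading=90, draw]
Final: pos=(34,16), heading=90, 5 segment(s) drawn
Waypoints (6 total):
(0, 0)
(8, 0)
(21, 0)
(34, 0)
(34, 2)
(34, 16)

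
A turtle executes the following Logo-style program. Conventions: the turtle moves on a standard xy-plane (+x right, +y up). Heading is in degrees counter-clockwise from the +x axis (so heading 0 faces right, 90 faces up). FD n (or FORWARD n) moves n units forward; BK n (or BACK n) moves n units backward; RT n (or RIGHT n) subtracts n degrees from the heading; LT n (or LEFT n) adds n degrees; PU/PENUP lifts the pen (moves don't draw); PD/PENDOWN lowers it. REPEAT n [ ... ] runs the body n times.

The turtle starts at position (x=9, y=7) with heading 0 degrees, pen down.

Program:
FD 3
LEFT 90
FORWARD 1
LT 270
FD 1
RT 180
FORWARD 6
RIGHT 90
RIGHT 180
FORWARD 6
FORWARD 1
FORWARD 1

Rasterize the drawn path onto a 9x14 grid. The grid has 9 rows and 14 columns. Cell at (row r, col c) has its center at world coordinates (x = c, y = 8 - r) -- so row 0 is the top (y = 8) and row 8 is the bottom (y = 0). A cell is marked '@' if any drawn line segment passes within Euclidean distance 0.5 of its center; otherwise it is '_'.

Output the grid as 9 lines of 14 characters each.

Answer: _______@@@@@@@
_______@_@@@@_
_______@______
_______@______
_______@______
_______@______
_______@______
_______@______
_______@______

Derivation:
Segment 0: (9,7) -> (12,7)
Segment 1: (12,7) -> (12,8)
Segment 2: (12,8) -> (13,8)
Segment 3: (13,8) -> (7,8)
Segment 4: (7,8) -> (7,2)
Segment 5: (7,2) -> (7,1)
Segment 6: (7,1) -> (7,0)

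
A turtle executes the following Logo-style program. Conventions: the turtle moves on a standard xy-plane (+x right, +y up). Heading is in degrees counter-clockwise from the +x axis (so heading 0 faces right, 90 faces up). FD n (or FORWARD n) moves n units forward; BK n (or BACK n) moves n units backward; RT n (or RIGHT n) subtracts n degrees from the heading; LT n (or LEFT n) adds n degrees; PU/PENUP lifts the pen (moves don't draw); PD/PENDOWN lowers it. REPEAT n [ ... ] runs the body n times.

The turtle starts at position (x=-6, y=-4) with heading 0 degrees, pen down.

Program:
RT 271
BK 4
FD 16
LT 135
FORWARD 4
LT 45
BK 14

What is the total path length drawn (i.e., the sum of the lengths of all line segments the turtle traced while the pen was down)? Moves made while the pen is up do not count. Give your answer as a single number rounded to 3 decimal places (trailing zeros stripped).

Answer: 38

Derivation:
Executing turtle program step by step:
Start: pos=(-6,-4), heading=0, pen down
RT 271: heading 0 -> 89
BK 4: (-6,-4) -> (-6.07,-7.999) [heading=89, draw]
FD 16: (-6.07,-7.999) -> (-5.791,7.998) [heading=89, draw]
LT 135: heading 89 -> 224
FD 4: (-5.791,7.998) -> (-8.668,5.22) [heading=224, draw]
LT 45: heading 224 -> 269
BK 14: (-8.668,5.22) -> (-8.424,19.217) [heading=269, draw]
Final: pos=(-8.424,19.217), heading=269, 4 segment(s) drawn

Segment lengths:
  seg 1: (-6,-4) -> (-6.07,-7.999), length = 4
  seg 2: (-6.07,-7.999) -> (-5.791,7.998), length = 16
  seg 3: (-5.791,7.998) -> (-8.668,5.22), length = 4
  seg 4: (-8.668,5.22) -> (-8.424,19.217), length = 14
Total = 38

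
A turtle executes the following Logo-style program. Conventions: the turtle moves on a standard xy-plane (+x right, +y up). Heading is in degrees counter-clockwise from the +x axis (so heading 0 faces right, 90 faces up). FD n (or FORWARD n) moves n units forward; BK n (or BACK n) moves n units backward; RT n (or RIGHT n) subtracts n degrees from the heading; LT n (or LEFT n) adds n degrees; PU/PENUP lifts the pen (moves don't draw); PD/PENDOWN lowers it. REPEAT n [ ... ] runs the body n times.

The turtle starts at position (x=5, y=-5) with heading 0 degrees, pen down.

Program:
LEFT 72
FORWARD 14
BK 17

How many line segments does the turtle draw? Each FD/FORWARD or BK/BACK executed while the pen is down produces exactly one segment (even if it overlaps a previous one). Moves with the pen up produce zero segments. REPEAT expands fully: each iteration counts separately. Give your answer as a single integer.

Answer: 2

Derivation:
Executing turtle program step by step:
Start: pos=(5,-5), heading=0, pen down
LT 72: heading 0 -> 72
FD 14: (5,-5) -> (9.326,8.315) [heading=72, draw]
BK 17: (9.326,8.315) -> (4.073,-7.853) [heading=72, draw]
Final: pos=(4.073,-7.853), heading=72, 2 segment(s) drawn
Segments drawn: 2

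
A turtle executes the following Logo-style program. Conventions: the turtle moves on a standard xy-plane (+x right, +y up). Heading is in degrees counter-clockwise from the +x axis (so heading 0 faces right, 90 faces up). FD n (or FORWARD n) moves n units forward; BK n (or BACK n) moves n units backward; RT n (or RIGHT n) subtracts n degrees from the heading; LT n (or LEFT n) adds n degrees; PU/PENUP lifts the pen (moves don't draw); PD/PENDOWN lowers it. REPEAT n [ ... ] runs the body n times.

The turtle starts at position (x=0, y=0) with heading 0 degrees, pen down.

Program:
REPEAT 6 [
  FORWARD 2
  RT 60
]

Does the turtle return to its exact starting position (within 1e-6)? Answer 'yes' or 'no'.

Executing turtle program step by step:
Start: pos=(0,0), heading=0, pen down
REPEAT 6 [
  -- iteration 1/6 --
  FD 2: (0,0) -> (2,0) [heading=0, draw]
  RT 60: heading 0 -> 300
  -- iteration 2/6 --
  FD 2: (2,0) -> (3,-1.732) [heading=300, draw]
  RT 60: heading 300 -> 240
  -- iteration 3/6 --
  FD 2: (3,-1.732) -> (2,-3.464) [heading=240, draw]
  RT 60: heading 240 -> 180
  -- iteration 4/6 --
  FD 2: (2,-3.464) -> (0,-3.464) [heading=180, draw]
  RT 60: heading 180 -> 120
  -- iteration 5/6 --
  FD 2: (0,-3.464) -> (-1,-1.732) [heading=120, draw]
  RT 60: heading 120 -> 60
  -- iteration 6/6 --
  FD 2: (-1,-1.732) -> (0,0) [heading=60, draw]
  RT 60: heading 60 -> 0
]
Final: pos=(0,0), heading=0, 6 segment(s) drawn

Start position: (0, 0)
Final position: (0, 0)
Distance = 0; < 1e-6 -> CLOSED

Answer: yes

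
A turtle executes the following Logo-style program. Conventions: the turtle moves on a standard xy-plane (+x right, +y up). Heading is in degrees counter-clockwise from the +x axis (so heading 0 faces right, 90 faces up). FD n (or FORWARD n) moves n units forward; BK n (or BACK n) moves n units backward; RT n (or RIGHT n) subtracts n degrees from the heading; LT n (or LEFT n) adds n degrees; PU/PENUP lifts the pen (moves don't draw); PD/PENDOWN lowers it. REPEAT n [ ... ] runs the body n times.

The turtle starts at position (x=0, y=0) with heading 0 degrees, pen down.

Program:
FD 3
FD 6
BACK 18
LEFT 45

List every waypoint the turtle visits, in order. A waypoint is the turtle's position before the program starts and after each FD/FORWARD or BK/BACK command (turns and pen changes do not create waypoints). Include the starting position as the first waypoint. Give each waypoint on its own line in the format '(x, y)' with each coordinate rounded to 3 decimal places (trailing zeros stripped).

Executing turtle program step by step:
Start: pos=(0,0), heading=0, pen down
FD 3: (0,0) -> (3,0) [heading=0, draw]
FD 6: (3,0) -> (9,0) [heading=0, draw]
BK 18: (9,0) -> (-9,0) [heading=0, draw]
LT 45: heading 0 -> 45
Final: pos=(-9,0), heading=45, 3 segment(s) drawn
Waypoints (4 total):
(0, 0)
(3, 0)
(9, 0)
(-9, 0)

Answer: (0, 0)
(3, 0)
(9, 0)
(-9, 0)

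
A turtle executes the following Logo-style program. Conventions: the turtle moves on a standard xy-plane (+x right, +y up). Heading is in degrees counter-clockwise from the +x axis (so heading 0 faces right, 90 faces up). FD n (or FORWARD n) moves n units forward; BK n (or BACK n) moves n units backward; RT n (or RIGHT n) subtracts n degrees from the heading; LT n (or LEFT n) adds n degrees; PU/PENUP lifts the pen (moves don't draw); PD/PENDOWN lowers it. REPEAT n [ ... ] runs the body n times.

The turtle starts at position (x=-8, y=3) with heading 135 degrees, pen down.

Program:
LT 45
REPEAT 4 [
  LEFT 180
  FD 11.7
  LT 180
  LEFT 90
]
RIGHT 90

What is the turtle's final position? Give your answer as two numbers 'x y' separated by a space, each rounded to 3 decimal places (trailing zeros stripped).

Answer: -8 3

Derivation:
Executing turtle program step by step:
Start: pos=(-8,3), heading=135, pen down
LT 45: heading 135 -> 180
REPEAT 4 [
  -- iteration 1/4 --
  LT 180: heading 180 -> 0
  FD 11.7: (-8,3) -> (3.7,3) [heading=0, draw]
  LT 180: heading 0 -> 180
  LT 90: heading 180 -> 270
  -- iteration 2/4 --
  LT 180: heading 270 -> 90
  FD 11.7: (3.7,3) -> (3.7,14.7) [heading=90, draw]
  LT 180: heading 90 -> 270
  LT 90: heading 270 -> 0
  -- iteration 3/4 --
  LT 180: heading 0 -> 180
  FD 11.7: (3.7,14.7) -> (-8,14.7) [heading=180, draw]
  LT 180: heading 180 -> 0
  LT 90: heading 0 -> 90
  -- iteration 4/4 --
  LT 180: heading 90 -> 270
  FD 11.7: (-8,14.7) -> (-8,3) [heading=270, draw]
  LT 180: heading 270 -> 90
  LT 90: heading 90 -> 180
]
RT 90: heading 180 -> 90
Final: pos=(-8,3), heading=90, 4 segment(s) drawn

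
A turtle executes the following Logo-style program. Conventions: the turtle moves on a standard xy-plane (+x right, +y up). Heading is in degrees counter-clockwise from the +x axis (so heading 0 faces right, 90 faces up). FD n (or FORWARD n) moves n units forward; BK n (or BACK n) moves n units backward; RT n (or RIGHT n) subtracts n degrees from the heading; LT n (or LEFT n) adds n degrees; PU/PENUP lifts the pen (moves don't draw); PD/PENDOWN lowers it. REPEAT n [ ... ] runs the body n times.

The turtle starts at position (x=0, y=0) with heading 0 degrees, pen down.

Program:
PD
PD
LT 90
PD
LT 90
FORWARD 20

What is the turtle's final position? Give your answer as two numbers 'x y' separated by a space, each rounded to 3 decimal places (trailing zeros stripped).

Answer: -20 0

Derivation:
Executing turtle program step by step:
Start: pos=(0,0), heading=0, pen down
PD: pen down
PD: pen down
LT 90: heading 0 -> 90
PD: pen down
LT 90: heading 90 -> 180
FD 20: (0,0) -> (-20,0) [heading=180, draw]
Final: pos=(-20,0), heading=180, 1 segment(s) drawn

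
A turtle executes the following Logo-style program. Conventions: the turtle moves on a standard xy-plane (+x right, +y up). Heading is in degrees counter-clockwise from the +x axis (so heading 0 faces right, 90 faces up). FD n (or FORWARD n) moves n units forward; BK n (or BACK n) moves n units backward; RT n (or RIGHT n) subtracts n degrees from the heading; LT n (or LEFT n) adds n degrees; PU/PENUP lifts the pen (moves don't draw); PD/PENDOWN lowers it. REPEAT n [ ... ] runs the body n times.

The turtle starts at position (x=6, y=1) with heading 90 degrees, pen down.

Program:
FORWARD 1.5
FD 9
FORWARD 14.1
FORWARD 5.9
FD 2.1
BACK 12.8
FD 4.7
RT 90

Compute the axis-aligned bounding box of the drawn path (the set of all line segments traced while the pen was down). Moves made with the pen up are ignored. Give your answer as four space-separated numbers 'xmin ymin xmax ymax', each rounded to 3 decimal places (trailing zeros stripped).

Answer: 6 1 6 33.6

Derivation:
Executing turtle program step by step:
Start: pos=(6,1), heading=90, pen down
FD 1.5: (6,1) -> (6,2.5) [heading=90, draw]
FD 9: (6,2.5) -> (6,11.5) [heading=90, draw]
FD 14.1: (6,11.5) -> (6,25.6) [heading=90, draw]
FD 5.9: (6,25.6) -> (6,31.5) [heading=90, draw]
FD 2.1: (6,31.5) -> (6,33.6) [heading=90, draw]
BK 12.8: (6,33.6) -> (6,20.8) [heading=90, draw]
FD 4.7: (6,20.8) -> (6,25.5) [heading=90, draw]
RT 90: heading 90 -> 0
Final: pos=(6,25.5), heading=0, 7 segment(s) drawn

Segment endpoints: x in {6, 6, 6}, y in {1, 2.5, 11.5, 20.8, 25.5, 25.6, 31.5, 33.6}
xmin=6, ymin=1, xmax=6, ymax=33.6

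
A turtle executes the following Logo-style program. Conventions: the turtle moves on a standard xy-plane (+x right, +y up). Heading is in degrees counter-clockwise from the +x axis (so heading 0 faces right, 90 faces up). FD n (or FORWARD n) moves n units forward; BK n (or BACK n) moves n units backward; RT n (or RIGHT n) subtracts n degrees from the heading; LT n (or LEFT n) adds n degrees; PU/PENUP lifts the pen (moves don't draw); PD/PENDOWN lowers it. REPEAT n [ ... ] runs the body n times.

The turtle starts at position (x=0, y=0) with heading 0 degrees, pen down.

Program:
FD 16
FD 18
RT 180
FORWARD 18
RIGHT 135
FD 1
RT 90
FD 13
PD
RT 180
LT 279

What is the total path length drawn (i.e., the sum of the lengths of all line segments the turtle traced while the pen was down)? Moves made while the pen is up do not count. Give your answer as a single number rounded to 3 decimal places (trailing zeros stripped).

Executing turtle program step by step:
Start: pos=(0,0), heading=0, pen down
FD 16: (0,0) -> (16,0) [heading=0, draw]
FD 18: (16,0) -> (34,0) [heading=0, draw]
RT 180: heading 0 -> 180
FD 18: (34,0) -> (16,0) [heading=180, draw]
RT 135: heading 180 -> 45
FD 1: (16,0) -> (16.707,0.707) [heading=45, draw]
RT 90: heading 45 -> 315
FD 13: (16.707,0.707) -> (25.899,-8.485) [heading=315, draw]
PD: pen down
RT 180: heading 315 -> 135
LT 279: heading 135 -> 54
Final: pos=(25.899,-8.485), heading=54, 5 segment(s) drawn

Segment lengths:
  seg 1: (0,0) -> (16,0), length = 16
  seg 2: (16,0) -> (34,0), length = 18
  seg 3: (34,0) -> (16,0), length = 18
  seg 4: (16,0) -> (16.707,0.707), length = 1
  seg 5: (16.707,0.707) -> (25.899,-8.485), length = 13
Total = 66

Answer: 66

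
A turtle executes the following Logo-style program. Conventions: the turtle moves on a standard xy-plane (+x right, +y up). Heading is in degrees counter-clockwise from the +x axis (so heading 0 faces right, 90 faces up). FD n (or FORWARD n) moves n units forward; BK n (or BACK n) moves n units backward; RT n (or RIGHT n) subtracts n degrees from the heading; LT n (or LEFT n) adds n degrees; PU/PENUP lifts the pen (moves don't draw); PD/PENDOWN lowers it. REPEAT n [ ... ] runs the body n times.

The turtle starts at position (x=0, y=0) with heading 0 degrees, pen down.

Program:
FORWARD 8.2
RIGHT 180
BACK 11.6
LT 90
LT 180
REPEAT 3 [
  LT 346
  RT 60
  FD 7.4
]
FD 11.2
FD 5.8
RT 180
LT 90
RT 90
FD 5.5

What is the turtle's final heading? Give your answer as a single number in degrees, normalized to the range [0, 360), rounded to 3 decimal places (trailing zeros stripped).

Answer: 48

Derivation:
Executing turtle program step by step:
Start: pos=(0,0), heading=0, pen down
FD 8.2: (0,0) -> (8.2,0) [heading=0, draw]
RT 180: heading 0 -> 180
BK 11.6: (8.2,0) -> (19.8,0) [heading=180, draw]
LT 90: heading 180 -> 270
LT 180: heading 270 -> 90
REPEAT 3 [
  -- iteration 1/3 --
  LT 346: heading 90 -> 76
  RT 60: heading 76 -> 16
  FD 7.4: (19.8,0) -> (26.913,2.04) [heading=16, draw]
  -- iteration 2/3 --
  LT 346: heading 16 -> 2
  RT 60: heading 2 -> 302
  FD 7.4: (26.913,2.04) -> (30.835,-4.236) [heading=302, draw]
  -- iteration 3/3 --
  LT 346: heading 302 -> 288
  RT 60: heading 288 -> 228
  FD 7.4: (30.835,-4.236) -> (25.883,-9.735) [heading=228, draw]
]
FD 11.2: (25.883,-9.735) -> (18.389,-18.058) [heading=228, draw]
FD 5.8: (18.389,-18.058) -> (14.508,-22.369) [heading=228, draw]
RT 180: heading 228 -> 48
LT 90: heading 48 -> 138
RT 90: heading 138 -> 48
FD 5.5: (14.508,-22.369) -> (18.188,-18.281) [heading=48, draw]
Final: pos=(18.188,-18.281), heading=48, 8 segment(s) drawn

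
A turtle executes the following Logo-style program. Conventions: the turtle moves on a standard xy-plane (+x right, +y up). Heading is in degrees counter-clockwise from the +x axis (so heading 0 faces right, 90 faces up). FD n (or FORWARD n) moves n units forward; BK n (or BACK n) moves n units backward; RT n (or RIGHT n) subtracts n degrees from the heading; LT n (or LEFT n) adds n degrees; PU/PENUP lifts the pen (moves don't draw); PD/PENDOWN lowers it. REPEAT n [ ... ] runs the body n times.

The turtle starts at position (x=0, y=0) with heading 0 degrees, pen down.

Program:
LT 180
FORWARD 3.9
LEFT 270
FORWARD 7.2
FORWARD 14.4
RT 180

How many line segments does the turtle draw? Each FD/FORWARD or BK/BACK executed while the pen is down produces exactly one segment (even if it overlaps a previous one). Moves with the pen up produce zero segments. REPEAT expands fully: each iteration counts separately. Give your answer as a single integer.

Answer: 3

Derivation:
Executing turtle program step by step:
Start: pos=(0,0), heading=0, pen down
LT 180: heading 0 -> 180
FD 3.9: (0,0) -> (-3.9,0) [heading=180, draw]
LT 270: heading 180 -> 90
FD 7.2: (-3.9,0) -> (-3.9,7.2) [heading=90, draw]
FD 14.4: (-3.9,7.2) -> (-3.9,21.6) [heading=90, draw]
RT 180: heading 90 -> 270
Final: pos=(-3.9,21.6), heading=270, 3 segment(s) drawn
Segments drawn: 3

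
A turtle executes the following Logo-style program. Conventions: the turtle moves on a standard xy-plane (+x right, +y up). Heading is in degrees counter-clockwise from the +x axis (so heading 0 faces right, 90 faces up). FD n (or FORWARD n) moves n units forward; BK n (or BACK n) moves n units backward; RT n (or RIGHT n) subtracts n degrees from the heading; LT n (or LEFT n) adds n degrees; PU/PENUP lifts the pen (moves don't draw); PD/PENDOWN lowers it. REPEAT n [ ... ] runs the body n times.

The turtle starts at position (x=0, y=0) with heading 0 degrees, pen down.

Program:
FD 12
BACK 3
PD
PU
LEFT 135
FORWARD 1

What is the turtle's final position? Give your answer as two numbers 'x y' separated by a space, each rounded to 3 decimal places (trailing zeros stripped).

Answer: 8.293 0.707

Derivation:
Executing turtle program step by step:
Start: pos=(0,0), heading=0, pen down
FD 12: (0,0) -> (12,0) [heading=0, draw]
BK 3: (12,0) -> (9,0) [heading=0, draw]
PD: pen down
PU: pen up
LT 135: heading 0 -> 135
FD 1: (9,0) -> (8.293,0.707) [heading=135, move]
Final: pos=(8.293,0.707), heading=135, 2 segment(s) drawn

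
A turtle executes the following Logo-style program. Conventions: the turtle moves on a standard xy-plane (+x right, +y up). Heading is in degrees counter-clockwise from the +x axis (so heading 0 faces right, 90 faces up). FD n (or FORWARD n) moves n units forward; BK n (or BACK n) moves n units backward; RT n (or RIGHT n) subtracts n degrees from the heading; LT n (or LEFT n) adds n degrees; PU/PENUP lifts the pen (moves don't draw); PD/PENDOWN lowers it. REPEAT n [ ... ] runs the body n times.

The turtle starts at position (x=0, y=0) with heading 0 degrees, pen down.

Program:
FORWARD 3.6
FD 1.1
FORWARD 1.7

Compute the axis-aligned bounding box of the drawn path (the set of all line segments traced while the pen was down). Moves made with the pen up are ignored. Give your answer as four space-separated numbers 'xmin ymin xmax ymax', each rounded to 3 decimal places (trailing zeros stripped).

Executing turtle program step by step:
Start: pos=(0,0), heading=0, pen down
FD 3.6: (0,0) -> (3.6,0) [heading=0, draw]
FD 1.1: (3.6,0) -> (4.7,0) [heading=0, draw]
FD 1.7: (4.7,0) -> (6.4,0) [heading=0, draw]
Final: pos=(6.4,0), heading=0, 3 segment(s) drawn

Segment endpoints: x in {0, 3.6, 4.7, 6.4}, y in {0}
xmin=0, ymin=0, xmax=6.4, ymax=0

Answer: 0 0 6.4 0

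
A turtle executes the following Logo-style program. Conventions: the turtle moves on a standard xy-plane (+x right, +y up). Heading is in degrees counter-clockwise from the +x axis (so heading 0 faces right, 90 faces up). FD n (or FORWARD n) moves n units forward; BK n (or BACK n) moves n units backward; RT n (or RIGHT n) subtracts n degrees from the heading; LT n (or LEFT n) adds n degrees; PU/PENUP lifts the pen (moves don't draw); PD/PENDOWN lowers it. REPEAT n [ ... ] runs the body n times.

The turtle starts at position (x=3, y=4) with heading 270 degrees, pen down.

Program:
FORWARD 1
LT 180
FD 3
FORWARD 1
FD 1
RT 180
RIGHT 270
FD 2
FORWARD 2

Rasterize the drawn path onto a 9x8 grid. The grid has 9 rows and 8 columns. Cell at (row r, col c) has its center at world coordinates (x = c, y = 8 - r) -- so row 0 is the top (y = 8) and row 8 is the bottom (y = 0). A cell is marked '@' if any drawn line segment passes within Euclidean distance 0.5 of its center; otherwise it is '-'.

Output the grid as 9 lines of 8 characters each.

Segment 0: (3,4) -> (3,3)
Segment 1: (3,3) -> (3,6)
Segment 2: (3,6) -> (3,7)
Segment 3: (3,7) -> (3,8)
Segment 4: (3,8) -> (5,8)
Segment 5: (5,8) -> (7,8)

Answer: ---@@@@@
---@----
---@----
---@----
---@----
---@----
--------
--------
--------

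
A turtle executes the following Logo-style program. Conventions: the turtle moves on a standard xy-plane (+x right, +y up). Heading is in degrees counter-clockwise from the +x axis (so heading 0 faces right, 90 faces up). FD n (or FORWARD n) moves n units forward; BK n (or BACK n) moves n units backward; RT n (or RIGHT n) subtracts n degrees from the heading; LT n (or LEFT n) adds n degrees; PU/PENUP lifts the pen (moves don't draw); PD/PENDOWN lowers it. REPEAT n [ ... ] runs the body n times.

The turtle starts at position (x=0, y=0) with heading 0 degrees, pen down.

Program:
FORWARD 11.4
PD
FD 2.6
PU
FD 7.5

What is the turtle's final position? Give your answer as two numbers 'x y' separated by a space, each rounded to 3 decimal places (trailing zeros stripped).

Executing turtle program step by step:
Start: pos=(0,0), heading=0, pen down
FD 11.4: (0,0) -> (11.4,0) [heading=0, draw]
PD: pen down
FD 2.6: (11.4,0) -> (14,0) [heading=0, draw]
PU: pen up
FD 7.5: (14,0) -> (21.5,0) [heading=0, move]
Final: pos=(21.5,0), heading=0, 2 segment(s) drawn

Answer: 21.5 0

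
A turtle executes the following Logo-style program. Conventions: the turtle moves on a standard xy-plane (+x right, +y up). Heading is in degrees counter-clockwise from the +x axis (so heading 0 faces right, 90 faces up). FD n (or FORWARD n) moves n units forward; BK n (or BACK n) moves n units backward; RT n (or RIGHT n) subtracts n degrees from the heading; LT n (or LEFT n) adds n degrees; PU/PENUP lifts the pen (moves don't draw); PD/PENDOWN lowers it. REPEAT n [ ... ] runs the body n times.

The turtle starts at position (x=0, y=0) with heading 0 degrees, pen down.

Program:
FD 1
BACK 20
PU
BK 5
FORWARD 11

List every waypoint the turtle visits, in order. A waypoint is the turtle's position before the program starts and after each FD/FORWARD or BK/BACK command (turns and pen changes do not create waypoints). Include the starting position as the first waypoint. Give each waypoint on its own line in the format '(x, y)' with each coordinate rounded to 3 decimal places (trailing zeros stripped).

Answer: (0, 0)
(1, 0)
(-19, 0)
(-24, 0)
(-13, 0)

Derivation:
Executing turtle program step by step:
Start: pos=(0,0), heading=0, pen down
FD 1: (0,0) -> (1,0) [heading=0, draw]
BK 20: (1,0) -> (-19,0) [heading=0, draw]
PU: pen up
BK 5: (-19,0) -> (-24,0) [heading=0, move]
FD 11: (-24,0) -> (-13,0) [heading=0, move]
Final: pos=(-13,0), heading=0, 2 segment(s) drawn
Waypoints (5 total):
(0, 0)
(1, 0)
(-19, 0)
(-24, 0)
(-13, 0)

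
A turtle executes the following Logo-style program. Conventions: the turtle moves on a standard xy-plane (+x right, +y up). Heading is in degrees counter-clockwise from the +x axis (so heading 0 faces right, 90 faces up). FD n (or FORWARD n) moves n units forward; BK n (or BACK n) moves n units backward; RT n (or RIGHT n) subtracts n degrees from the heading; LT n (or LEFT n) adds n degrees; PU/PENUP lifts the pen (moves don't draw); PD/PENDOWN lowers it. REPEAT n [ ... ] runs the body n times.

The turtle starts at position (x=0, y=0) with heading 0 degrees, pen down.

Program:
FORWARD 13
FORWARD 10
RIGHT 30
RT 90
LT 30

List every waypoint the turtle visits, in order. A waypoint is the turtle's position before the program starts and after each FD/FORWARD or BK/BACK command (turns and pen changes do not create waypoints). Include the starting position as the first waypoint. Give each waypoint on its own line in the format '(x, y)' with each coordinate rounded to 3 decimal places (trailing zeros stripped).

Answer: (0, 0)
(13, 0)
(23, 0)

Derivation:
Executing turtle program step by step:
Start: pos=(0,0), heading=0, pen down
FD 13: (0,0) -> (13,0) [heading=0, draw]
FD 10: (13,0) -> (23,0) [heading=0, draw]
RT 30: heading 0 -> 330
RT 90: heading 330 -> 240
LT 30: heading 240 -> 270
Final: pos=(23,0), heading=270, 2 segment(s) drawn
Waypoints (3 total):
(0, 0)
(13, 0)
(23, 0)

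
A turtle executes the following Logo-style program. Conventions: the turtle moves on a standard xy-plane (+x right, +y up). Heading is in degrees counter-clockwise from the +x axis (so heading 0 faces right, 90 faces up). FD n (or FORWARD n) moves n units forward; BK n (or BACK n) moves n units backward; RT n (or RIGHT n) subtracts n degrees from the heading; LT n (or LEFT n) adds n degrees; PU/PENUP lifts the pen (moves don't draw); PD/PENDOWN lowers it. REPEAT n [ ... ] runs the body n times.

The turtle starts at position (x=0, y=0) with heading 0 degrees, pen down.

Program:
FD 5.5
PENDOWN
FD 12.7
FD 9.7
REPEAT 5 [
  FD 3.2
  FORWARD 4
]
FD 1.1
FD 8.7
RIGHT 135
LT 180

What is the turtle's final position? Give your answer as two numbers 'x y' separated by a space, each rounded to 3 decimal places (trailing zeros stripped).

Answer: 73.7 0

Derivation:
Executing turtle program step by step:
Start: pos=(0,0), heading=0, pen down
FD 5.5: (0,0) -> (5.5,0) [heading=0, draw]
PD: pen down
FD 12.7: (5.5,0) -> (18.2,0) [heading=0, draw]
FD 9.7: (18.2,0) -> (27.9,0) [heading=0, draw]
REPEAT 5 [
  -- iteration 1/5 --
  FD 3.2: (27.9,0) -> (31.1,0) [heading=0, draw]
  FD 4: (31.1,0) -> (35.1,0) [heading=0, draw]
  -- iteration 2/5 --
  FD 3.2: (35.1,0) -> (38.3,0) [heading=0, draw]
  FD 4: (38.3,0) -> (42.3,0) [heading=0, draw]
  -- iteration 3/5 --
  FD 3.2: (42.3,0) -> (45.5,0) [heading=0, draw]
  FD 4: (45.5,0) -> (49.5,0) [heading=0, draw]
  -- iteration 4/5 --
  FD 3.2: (49.5,0) -> (52.7,0) [heading=0, draw]
  FD 4: (52.7,0) -> (56.7,0) [heading=0, draw]
  -- iteration 5/5 --
  FD 3.2: (56.7,0) -> (59.9,0) [heading=0, draw]
  FD 4: (59.9,0) -> (63.9,0) [heading=0, draw]
]
FD 1.1: (63.9,0) -> (65,0) [heading=0, draw]
FD 8.7: (65,0) -> (73.7,0) [heading=0, draw]
RT 135: heading 0 -> 225
LT 180: heading 225 -> 45
Final: pos=(73.7,0), heading=45, 15 segment(s) drawn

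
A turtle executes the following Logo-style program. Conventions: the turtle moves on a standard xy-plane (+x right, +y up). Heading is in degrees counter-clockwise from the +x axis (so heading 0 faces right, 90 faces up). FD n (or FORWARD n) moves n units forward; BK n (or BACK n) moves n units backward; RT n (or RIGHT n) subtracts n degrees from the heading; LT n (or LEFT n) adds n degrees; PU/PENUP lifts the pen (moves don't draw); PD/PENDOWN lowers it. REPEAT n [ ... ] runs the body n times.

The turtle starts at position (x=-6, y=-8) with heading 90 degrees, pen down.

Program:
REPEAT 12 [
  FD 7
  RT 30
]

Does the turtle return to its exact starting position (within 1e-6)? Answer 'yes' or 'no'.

Executing turtle program step by step:
Start: pos=(-6,-8), heading=90, pen down
REPEAT 12 [
  -- iteration 1/12 --
  FD 7: (-6,-8) -> (-6,-1) [heading=90, draw]
  RT 30: heading 90 -> 60
  -- iteration 2/12 --
  FD 7: (-6,-1) -> (-2.5,5.062) [heading=60, draw]
  RT 30: heading 60 -> 30
  -- iteration 3/12 --
  FD 7: (-2.5,5.062) -> (3.562,8.562) [heading=30, draw]
  RT 30: heading 30 -> 0
  -- iteration 4/12 --
  FD 7: (3.562,8.562) -> (10.562,8.562) [heading=0, draw]
  RT 30: heading 0 -> 330
  -- iteration 5/12 --
  FD 7: (10.562,8.562) -> (16.624,5.062) [heading=330, draw]
  RT 30: heading 330 -> 300
  -- iteration 6/12 --
  FD 7: (16.624,5.062) -> (20.124,-1) [heading=300, draw]
  RT 30: heading 300 -> 270
  -- iteration 7/12 --
  FD 7: (20.124,-1) -> (20.124,-8) [heading=270, draw]
  RT 30: heading 270 -> 240
  -- iteration 8/12 --
  FD 7: (20.124,-8) -> (16.624,-14.062) [heading=240, draw]
  RT 30: heading 240 -> 210
  -- iteration 9/12 --
  FD 7: (16.624,-14.062) -> (10.562,-17.562) [heading=210, draw]
  RT 30: heading 210 -> 180
  -- iteration 10/12 --
  FD 7: (10.562,-17.562) -> (3.562,-17.562) [heading=180, draw]
  RT 30: heading 180 -> 150
  -- iteration 11/12 --
  FD 7: (3.562,-17.562) -> (-2.5,-14.062) [heading=150, draw]
  RT 30: heading 150 -> 120
  -- iteration 12/12 --
  FD 7: (-2.5,-14.062) -> (-6,-8) [heading=120, draw]
  RT 30: heading 120 -> 90
]
Final: pos=(-6,-8), heading=90, 12 segment(s) drawn

Start position: (-6, -8)
Final position: (-6, -8)
Distance = 0; < 1e-6 -> CLOSED

Answer: yes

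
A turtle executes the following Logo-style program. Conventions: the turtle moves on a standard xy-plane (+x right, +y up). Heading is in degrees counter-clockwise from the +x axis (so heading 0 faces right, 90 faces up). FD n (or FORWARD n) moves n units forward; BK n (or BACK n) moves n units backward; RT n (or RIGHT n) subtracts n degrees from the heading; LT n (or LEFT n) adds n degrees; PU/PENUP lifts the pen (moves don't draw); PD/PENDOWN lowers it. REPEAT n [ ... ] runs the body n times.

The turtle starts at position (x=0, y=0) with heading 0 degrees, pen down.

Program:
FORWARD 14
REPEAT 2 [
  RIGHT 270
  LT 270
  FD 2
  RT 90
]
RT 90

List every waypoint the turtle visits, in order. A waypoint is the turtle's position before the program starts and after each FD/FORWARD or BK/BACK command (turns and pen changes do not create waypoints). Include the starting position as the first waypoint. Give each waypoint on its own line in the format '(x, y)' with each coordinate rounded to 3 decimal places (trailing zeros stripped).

Answer: (0, 0)
(14, 0)
(16, 0)
(16, -2)

Derivation:
Executing turtle program step by step:
Start: pos=(0,0), heading=0, pen down
FD 14: (0,0) -> (14,0) [heading=0, draw]
REPEAT 2 [
  -- iteration 1/2 --
  RT 270: heading 0 -> 90
  LT 270: heading 90 -> 0
  FD 2: (14,0) -> (16,0) [heading=0, draw]
  RT 90: heading 0 -> 270
  -- iteration 2/2 --
  RT 270: heading 270 -> 0
  LT 270: heading 0 -> 270
  FD 2: (16,0) -> (16,-2) [heading=270, draw]
  RT 90: heading 270 -> 180
]
RT 90: heading 180 -> 90
Final: pos=(16,-2), heading=90, 3 segment(s) drawn
Waypoints (4 total):
(0, 0)
(14, 0)
(16, 0)
(16, -2)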